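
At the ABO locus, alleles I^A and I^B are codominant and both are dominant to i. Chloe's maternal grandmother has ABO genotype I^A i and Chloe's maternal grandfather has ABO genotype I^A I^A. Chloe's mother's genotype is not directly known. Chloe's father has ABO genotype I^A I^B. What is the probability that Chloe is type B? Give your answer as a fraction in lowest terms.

1/8

Chloe's mother's ABO genotype from I^A i × I^A I^A: 1/2 I^A I^A, 1/2 I^A i.
Crossing each possibility with the father I^A I^B and summing P(type B): 1/2·0 + 1/2·1/4 = 1/8.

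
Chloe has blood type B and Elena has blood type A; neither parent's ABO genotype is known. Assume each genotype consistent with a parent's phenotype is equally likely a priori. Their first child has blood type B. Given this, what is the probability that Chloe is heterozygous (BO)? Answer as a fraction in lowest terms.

1/3

Possible genotypes: Chloe ∈ {BB, BO}; Elena ∈ {AA, AO}.
Weight each parental genotype pair by prior × P(type-B child):
  BB × AO: posterior weight 2/3.
  BO × AO: posterior weight 1/3.
Sum the posterior weight over pairs where Chloe is BO: 1/3.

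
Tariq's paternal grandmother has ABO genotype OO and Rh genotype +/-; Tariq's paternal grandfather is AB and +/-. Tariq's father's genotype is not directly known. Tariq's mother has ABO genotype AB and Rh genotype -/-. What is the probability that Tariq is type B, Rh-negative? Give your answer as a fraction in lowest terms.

Tariq's father's ABO genotype from OO × AB: 1/2 AO, 1/2 BO.
Crossing each possibility with the mother AB and summing P(type B): 1/2·1/4 + 1/2·1/2 = 3/8.
Similarly for Rh via the father's Rh distribution: P(Rh-) = 1/2.
Independent loci: 3/8 × 1/2 = 3/16.

3/16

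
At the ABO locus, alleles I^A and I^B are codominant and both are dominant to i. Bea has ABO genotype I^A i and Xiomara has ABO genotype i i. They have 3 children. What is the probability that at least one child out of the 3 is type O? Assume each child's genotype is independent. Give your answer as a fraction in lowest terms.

ABO cross I^A i × i i → 1/2 O, 1/2 A.
So P(type O) = 1/2 per child.
P(none) = (1/2)^3 = 1/8; P(at least one) = 1 − 1/8 = 7/8.

7/8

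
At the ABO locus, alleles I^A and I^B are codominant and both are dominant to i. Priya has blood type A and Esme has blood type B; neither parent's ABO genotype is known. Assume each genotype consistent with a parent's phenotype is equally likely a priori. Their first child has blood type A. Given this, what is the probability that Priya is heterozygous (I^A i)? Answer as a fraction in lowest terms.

Possible genotypes: Priya ∈ {I^A I^A, I^A i}; Esme ∈ {I^B I^B, I^B i}.
Weight each parental genotype pair by prior × P(type-A child):
  I^A I^A × I^B i: posterior weight 2/3.
  I^A i × I^B i: posterior weight 1/3.
Sum the posterior weight over pairs where Priya is I^A i: 1/3.

1/3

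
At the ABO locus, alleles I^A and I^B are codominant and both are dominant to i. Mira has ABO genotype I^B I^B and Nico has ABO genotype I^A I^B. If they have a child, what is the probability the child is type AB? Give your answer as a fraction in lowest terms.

ABO cross I^B I^B × I^A I^B → offspring phenotypes: 1/2 B, 1/2 AB.
So P(type AB) = 1/2.

1/2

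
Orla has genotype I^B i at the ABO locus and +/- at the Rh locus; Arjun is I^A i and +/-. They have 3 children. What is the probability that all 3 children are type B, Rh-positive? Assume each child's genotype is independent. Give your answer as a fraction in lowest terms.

ABO cross I^B i × I^A i → 1/4 O, 1/4 A, 1/4 B, 1/4 AB.
Rh cross +/- × +/- → 3/4 Rh+, 1/4 Rh-; so P(type B, Rh-positive) = 1/4 × 3/4 = 3/16 per child.
All 3 independent: (3/16)^3 = 27/4096.

27/4096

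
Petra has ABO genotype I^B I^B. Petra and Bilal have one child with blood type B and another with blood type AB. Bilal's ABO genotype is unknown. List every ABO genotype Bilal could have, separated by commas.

For each candidate genotype of Bilal, check whether crossing it with I^B I^B can produce every observed child phenotype.
  I^A I^A → possible child types {AB} ✗
  I^A I^B → possible child types {B, AB} ✓
  I^A i → possible child types {B, AB} ✓
  I^B I^B → possible child types {B} ✗
  I^B i → possible child types {B} ✗
  i i → possible child types {B} ✗

I^A I^B, I^A i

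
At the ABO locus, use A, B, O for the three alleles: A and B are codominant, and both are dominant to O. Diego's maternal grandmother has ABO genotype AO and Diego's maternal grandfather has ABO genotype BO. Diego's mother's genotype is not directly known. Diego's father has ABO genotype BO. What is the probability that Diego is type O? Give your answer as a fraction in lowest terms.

1/4

Diego's mother's ABO genotype from AO × BO: 1/4 AB, 1/4 AO, 1/4 BO, 1/4 OO.
Crossing each possibility with the father BO and summing P(type O): 1/4·0 + 1/4·1/4 + 1/4·1/4 + 1/4·1/2 = 1/4.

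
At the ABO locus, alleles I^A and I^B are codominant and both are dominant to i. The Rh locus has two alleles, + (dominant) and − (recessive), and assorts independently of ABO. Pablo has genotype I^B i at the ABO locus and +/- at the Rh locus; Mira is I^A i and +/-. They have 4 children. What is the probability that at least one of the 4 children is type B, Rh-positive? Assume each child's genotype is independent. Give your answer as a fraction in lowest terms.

36975/65536

ABO cross I^B i × I^A i → 1/4 O, 1/4 A, 1/4 B, 1/4 AB.
Rh cross +/- × +/- → 3/4 Rh+, 1/4 Rh-; so P(type B, Rh-positive) = 1/4 × 3/4 = 3/16 per child.
P(none) = (13/16)^4 = 28561/65536; P(at least one) = 1 − 28561/65536 = 36975/65536.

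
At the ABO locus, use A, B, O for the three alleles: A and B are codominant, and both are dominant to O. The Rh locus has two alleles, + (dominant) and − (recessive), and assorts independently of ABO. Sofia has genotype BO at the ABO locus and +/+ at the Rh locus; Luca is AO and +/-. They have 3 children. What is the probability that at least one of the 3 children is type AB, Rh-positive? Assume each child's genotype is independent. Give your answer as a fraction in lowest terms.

ABO cross BO × AO → 1/4 O, 1/4 A, 1/4 B, 1/4 AB.
Rh cross +/+ × +/- → 1 Rh+; so P(type AB, Rh-positive) = 1/4 × 1 = 1/4 per child.
P(none) = (3/4)^3 = 27/64; P(at least one) = 1 − 27/64 = 37/64.

37/64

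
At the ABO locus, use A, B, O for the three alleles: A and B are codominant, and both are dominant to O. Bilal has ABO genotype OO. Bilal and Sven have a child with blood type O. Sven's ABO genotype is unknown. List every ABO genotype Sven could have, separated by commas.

For each candidate genotype of Sven, check whether crossing it with OO can produce every observed child phenotype.
  AA → possible child types {A} ✗
  AB → possible child types {A, B} ✗
  AO → possible child types {O, A} ✓
  BB → possible child types {B} ✗
  BO → possible child types {O, B} ✓
  OO → possible child types {O} ✓

AO, BO, OO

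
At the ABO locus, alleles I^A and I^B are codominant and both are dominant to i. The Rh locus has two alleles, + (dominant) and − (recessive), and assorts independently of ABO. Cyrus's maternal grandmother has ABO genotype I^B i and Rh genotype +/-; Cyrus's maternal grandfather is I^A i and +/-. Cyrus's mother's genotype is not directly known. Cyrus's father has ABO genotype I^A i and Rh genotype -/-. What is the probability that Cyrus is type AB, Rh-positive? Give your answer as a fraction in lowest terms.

Cyrus's mother's ABO genotype from I^B i × I^A i: 1/4 I^A I^B, 1/4 I^A i, 1/4 I^B i, 1/4 i i.
Crossing each possibility with the father I^A i and summing P(type AB): 1/4·1/4 + 1/4·0 + 1/4·1/4 + 1/4·0 = 1/8.
Similarly for Rh via the mother's Rh distribution: P(Rh+) = 1/2.
Independent loci: 1/8 × 1/2 = 1/16.

1/16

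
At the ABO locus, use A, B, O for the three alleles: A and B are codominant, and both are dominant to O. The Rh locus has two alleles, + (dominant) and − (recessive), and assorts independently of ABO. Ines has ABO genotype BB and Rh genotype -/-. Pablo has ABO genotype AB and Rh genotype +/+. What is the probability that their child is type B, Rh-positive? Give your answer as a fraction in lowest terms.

1/2

ABO cross BB × AB → offspring phenotypes: 1/2 B, 1/2 AB.
Rh cross -/- × +/+ → 1 Rh+.
Independent loci: P(type B, Rh-positive) = 1/2 × 1 = 1/2.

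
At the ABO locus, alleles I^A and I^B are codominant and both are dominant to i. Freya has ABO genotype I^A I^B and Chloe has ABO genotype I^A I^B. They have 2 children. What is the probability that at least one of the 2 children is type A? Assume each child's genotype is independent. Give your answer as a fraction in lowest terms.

7/16

ABO cross I^A I^B × I^A I^B → 1/4 A, 1/4 B, 1/2 AB.
So P(type A) = 1/4 per child.
P(none) = (3/4)^2 = 9/16; P(at least one) = 1 − 9/16 = 7/16.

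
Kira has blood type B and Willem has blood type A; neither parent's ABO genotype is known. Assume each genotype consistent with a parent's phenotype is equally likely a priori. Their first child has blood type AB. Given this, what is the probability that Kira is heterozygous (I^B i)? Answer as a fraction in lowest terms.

Possible genotypes: Kira ∈ {I^B I^B, I^B i}; Willem ∈ {I^A I^A, I^A i}.
Weight each parental genotype pair by prior × P(type-AB child):
  I^B I^B × I^A I^A: posterior weight 4/9.
  I^B I^B × I^A i: posterior weight 2/9.
  I^B i × I^A I^A: posterior weight 2/9.
  I^B i × I^A i: posterior weight 1/9.
Sum the posterior weight over pairs where Kira is I^B i: 1/3.

1/3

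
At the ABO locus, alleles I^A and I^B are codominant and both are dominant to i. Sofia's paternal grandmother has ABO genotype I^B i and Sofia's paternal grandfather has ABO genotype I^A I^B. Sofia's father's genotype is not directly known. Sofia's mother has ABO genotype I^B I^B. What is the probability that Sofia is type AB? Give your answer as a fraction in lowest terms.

Sofia's father's ABO genotype from I^B i × I^A I^B: 1/4 I^A I^B, 1/4 I^A i, 1/4 I^B I^B, 1/4 I^B i.
Crossing each possibility with the mother I^B I^B and summing P(type AB): 1/4·1/2 + 1/4·1/2 + 1/4·0 + 1/4·0 = 1/4.

1/4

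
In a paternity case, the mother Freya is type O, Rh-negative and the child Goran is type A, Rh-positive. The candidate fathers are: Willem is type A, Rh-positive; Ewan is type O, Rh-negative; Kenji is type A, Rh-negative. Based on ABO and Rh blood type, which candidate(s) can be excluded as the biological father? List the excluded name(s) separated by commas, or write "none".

Ewan, Kenji

A candidate is excluded only if no genotype consistent with his phenotype could produce a type A, Rh-positive child with a type O, Rh-negative mother.
Ewan (type O, Rh-): no genotype consistent with that phenotype can produce a type-A Rh+ child with a type-O mother.
Kenji (type A, Rh-): no genotype consistent with that phenotype can produce a type-A Rh+ child with a type-O mother.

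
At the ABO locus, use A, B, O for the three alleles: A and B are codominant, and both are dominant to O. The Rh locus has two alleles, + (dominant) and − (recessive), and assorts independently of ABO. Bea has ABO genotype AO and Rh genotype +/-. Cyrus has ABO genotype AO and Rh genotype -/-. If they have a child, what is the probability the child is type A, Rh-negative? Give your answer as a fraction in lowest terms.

ABO cross AO × AO → offspring phenotypes: 1/4 O, 3/4 A.
Rh cross +/- × -/- → 1/2 Rh+, 1/2 Rh-.
Independent loci: P(type A, Rh-negative) = 3/4 × 1/2 = 3/8.

3/8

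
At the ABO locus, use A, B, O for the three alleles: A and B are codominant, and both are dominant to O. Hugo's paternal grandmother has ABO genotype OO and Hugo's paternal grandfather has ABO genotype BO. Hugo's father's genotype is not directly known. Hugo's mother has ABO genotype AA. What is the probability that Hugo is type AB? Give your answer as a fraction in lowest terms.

1/4

Hugo's father's ABO genotype from OO × BO: 1/2 BO, 1/2 OO.
Crossing each possibility with the mother AA and summing P(type AB): 1/2·1/2 + 1/2·0 = 1/4.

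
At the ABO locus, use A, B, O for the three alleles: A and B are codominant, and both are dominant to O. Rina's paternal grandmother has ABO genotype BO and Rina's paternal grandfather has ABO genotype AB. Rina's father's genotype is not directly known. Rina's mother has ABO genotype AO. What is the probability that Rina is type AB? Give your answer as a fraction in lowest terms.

1/4

Rina's father's ABO genotype from BO × AB: 1/4 AB, 1/4 AO, 1/4 BB, 1/4 BO.
Crossing each possibility with the mother AO and summing P(type AB): 1/4·1/4 + 1/4·0 + 1/4·1/2 + 1/4·1/4 = 1/4.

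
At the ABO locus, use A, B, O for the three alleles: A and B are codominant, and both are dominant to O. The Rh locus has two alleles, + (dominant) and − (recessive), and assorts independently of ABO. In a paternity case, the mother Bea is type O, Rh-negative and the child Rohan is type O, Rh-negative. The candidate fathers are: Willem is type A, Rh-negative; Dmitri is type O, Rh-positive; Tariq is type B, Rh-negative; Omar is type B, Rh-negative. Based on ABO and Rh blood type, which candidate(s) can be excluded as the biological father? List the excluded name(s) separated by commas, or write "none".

A candidate is excluded only if no genotype consistent with his phenotype could produce a type O, Rh-negative child with a type O, Rh-negative mother.
Every candidate has at least one consistent genotype combination, so none can be excluded.

none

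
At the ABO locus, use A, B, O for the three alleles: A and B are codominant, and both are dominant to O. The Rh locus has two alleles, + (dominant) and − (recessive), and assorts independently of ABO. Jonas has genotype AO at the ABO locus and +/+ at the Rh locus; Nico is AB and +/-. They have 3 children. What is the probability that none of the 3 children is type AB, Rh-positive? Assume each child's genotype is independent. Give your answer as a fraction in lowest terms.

27/64

ABO cross AO × AB → 1/2 A, 1/4 B, 1/4 AB.
Rh cross +/+ × +/- → 1 Rh+; so P(type AB, Rh-positive) = 1/4 × 1 = 1/4 per child.
P(not type AB, Rh-positive) = 3/4 for one child; (3/4)^3 = 27/64.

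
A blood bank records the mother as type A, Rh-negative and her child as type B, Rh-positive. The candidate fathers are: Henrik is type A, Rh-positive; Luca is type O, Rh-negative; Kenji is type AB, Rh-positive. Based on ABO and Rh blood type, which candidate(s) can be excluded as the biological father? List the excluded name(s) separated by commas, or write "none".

A candidate is excluded only if no genotype consistent with his phenotype could produce a type B, Rh-positive child with a type A, Rh-negative mother.
Henrik (type A, Rh+): no genotype consistent with that phenotype can produce a type-B Rh+ child with a type-A mother.
Luca (type O, Rh-): no genotype consistent with that phenotype can produce a type-B Rh+ child with a type-A mother.

Henrik, Luca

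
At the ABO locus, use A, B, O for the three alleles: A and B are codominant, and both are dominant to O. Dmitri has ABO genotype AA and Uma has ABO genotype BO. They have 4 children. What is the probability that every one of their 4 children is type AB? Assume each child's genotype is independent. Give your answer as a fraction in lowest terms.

ABO cross AA × BO → 1/2 A, 1/2 AB.
So P(type AB) = 1/2 per child.
All 4 independent: (1/2)^4 = 1/16.

1/16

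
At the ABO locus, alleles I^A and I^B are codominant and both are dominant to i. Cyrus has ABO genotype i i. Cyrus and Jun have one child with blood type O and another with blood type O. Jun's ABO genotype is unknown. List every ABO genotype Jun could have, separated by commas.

I^A i, I^B i, i i

For each candidate genotype of Jun, check whether crossing it with i i can produce every observed child phenotype.
  I^A I^A → possible child types {A} ✗
  I^A I^B → possible child types {A, B} ✗
  I^A i → possible child types {O, A} ✓
  I^B I^B → possible child types {B} ✗
  I^B i → possible child types {O, B} ✓
  i i → possible child types {O} ✓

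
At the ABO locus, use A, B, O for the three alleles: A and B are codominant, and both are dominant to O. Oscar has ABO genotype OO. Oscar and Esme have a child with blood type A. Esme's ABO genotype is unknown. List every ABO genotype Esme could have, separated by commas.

For each candidate genotype of Esme, check whether crossing it with OO can produce every observed child phenotype.
  AA → possible child types {A} ✓
  AB → possible child types {A, B} ✓
  AO → possible child types {O, A} ✓
  BB → possible child types {B} ✗
  BO → possible child types {O, B} ✗
  OO → possible child types {O} ✗

AA, AB, AO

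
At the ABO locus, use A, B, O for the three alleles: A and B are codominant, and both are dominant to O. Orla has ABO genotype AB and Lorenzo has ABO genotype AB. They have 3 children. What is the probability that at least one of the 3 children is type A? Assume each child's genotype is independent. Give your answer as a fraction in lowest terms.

37/64

ABO cross AB × AB → 1/4 A, 1/4 B, 1/2 AB.
So P(type A) = 1/4 per child.
P(none) = (3/4)^3 = 27/64; P(at least one) = 1 − 27/64 = 37/64.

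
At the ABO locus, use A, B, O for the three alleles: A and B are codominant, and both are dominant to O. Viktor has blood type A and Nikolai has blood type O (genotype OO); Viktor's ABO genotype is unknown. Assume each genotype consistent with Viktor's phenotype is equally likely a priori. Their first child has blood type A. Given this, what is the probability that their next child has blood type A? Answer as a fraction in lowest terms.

5/6

Possible genotypes: Viktor ∈ {AA, AO}; Nikolai ∈ {OO}.
Weight each parental genotype pair by prior × P(type-A child):
  AA × OO: posterior weight 2/3; P(next child type A) = 1.
  AO × OO: posterior weight 1/3; P(next child type A) = 1/2.
Weighted sum = 5/6.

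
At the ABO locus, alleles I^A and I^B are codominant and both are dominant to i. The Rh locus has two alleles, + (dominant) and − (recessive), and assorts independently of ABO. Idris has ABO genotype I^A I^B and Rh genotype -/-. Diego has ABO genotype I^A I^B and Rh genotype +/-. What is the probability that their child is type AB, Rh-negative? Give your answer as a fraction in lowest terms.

ABO cross I^A I^B × I^A I^B → offspring phenotypes: 1/4 A, 1/4 B, 1/2 AB.
Rh cross -/- × +/- → 1/2 Rh+, 1/2 Rh-.
Independent loci: P(type AB, Rh-negative) = 1/2 × 1/2 = 1/4.

1/4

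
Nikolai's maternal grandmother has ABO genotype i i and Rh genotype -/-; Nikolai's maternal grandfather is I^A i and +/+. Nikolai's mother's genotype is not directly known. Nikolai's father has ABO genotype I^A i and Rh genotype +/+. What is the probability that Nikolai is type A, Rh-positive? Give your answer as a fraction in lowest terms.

5/8

Nikolai's mother's ABO genotype from i i × I^A i: 1/2 I^A i, 1/2 i i.
Crossing each possibility with the father I^A i and summing P(type A): 1/2·3/4 + 1/2·1/2 = 5/8.
Similarly for Rh via the mother's Rh distribution: P(Rh+) = 1.
Independent loci: 5/8 × 1 = 5/8.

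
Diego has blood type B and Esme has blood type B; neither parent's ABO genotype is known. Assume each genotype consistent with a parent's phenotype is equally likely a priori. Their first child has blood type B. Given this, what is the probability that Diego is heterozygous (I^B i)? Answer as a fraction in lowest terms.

Possible genotypes: Diego ∈ {I^B I^B, I^B i}; Esme ∈ {I^B I^B, I^B i}.
Weight each parental genotype pair by prior × P(type-B child):
  I^B I^B × I^B I^B: posterior weight 4/15.
  I^B I^B × I^B i: posterior weight 4/15.
  I^B i × I^B I^B: posterior weight 4/15.
  I^B i × I^B i: posterior weight 1/5.
Sum the posterior weight over pairs where Diego is I^B i: 7/15.

7/15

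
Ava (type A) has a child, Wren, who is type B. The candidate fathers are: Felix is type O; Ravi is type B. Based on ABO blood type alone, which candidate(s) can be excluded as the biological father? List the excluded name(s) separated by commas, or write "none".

Felix

A candidate is excluded only if no genotype consistent with his phenotype could produce a type B child with a type A mother.
Felix (type O): no genotype consistent with that phenotype can produce a type-B child with a type-A mother.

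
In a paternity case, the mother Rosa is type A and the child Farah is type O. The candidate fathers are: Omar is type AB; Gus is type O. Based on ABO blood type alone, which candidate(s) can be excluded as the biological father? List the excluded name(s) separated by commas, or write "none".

A candidate is excluded only if no genotype consistent with his phenotype could produce a type O child with a type A mother.
Omar (type AB): no genotype consistent with that phenotype can produce a type-O child with a type-A mother.

Omar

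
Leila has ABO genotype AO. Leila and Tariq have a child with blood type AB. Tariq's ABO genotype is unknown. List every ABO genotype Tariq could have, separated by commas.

For each candidate genotype of Tariq, check whether crossing it with AO can produce every observed child phenotype.
  AA → possible child types {A} ✗
  AB → possible child types {A, B, AB} ✓
  AO → possible child types {O, A} ✗
  BB → possible child types {B, AB} ✓
  BO → possible child types {O, A, B, AB} ✓
  OO → possible child types {O, A} ✗

AB, BB, BO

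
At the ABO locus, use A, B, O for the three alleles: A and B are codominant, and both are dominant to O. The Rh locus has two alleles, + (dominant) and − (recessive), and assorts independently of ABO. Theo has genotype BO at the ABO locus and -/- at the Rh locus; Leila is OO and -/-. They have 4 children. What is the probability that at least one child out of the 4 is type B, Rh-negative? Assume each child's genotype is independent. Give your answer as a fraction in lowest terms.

ABO cross BO × OO → 1/2 O, 1/2 B.
Rh cross -/- × -/- → 1 Rh-; so P(type B, Rh-negative) = 1/2 × 1 = 1/2 per child.
P(none) = (1/2)^4 = 1/16; P(at least one) = 1 − 1/16 = 15/16.

15/16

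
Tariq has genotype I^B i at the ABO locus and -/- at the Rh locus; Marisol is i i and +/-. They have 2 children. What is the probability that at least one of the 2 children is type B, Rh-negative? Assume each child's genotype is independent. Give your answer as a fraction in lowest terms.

ABO cross I^B i × i i → 1/2 O, 1/2 B.
Rh cross -/- × +/- → 1/2 Rh+, 1/2 Rh-; so P(type B, Rh-negative) = 1/2 × 1/2 = 1/4 per child.
P(none) = (3/4)^2 = 9/16; P(at least one) = 1 − 9/16 = 7/16.

7/16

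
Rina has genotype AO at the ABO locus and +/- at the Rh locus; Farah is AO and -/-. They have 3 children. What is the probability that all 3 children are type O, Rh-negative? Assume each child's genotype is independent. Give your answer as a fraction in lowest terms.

ABO cross AO × AO → 1/4 O, 3/4 A.
Rh cross +/- × -/- → 1/2 Rh+, 1/2 Rh-; so P(type O, Rh-negative) = 1/4 × 1/2 = 1/8 per child.
All 3 independent: (1/8)^3 = 1/512.

1/512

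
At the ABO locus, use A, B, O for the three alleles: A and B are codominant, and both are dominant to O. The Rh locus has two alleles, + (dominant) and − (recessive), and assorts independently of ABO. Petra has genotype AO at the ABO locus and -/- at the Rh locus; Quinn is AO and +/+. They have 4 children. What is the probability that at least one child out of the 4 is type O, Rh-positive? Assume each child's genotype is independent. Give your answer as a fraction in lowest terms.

ABO cross AO × AO → 1/4 O, 3/4 A.
Rh cross -/- × +/+ → 1 Rh+; so P(type O, Rh-positive) = 1/4 × 1 = 1/4 per child.
P(none) = (3/4)^4 = 81/256; P(at least one) = 1 − 81/256 = 175/256.

175/256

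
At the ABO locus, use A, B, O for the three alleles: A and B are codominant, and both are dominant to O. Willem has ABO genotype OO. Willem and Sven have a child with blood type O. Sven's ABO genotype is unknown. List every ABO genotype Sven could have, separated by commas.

For each candidate genotype of Sven, check whether crossing it with OO can produce every observed child phenotype.
  AA → possible child types {A} ✗
  AB → possible child types {A, B} ✗
  AO → possible child types {O, A} ✓
  BB → possible child types {B} ✗
  BO → possible child types {O, B} ✓
  OO → possible child types {O} ✓

AO, BO, OO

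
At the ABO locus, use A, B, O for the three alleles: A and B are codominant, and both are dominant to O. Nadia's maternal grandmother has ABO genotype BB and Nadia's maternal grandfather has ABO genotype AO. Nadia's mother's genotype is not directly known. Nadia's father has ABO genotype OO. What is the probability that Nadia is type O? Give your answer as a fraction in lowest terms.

Nadia's mother's ABO genotype from BB × AO: 1/2 AB, 1/2 BO.
Crossing each possibility with the father OO and summing P(type O): 1/2·0 + 1/2·1/2 = 1/4.

1/4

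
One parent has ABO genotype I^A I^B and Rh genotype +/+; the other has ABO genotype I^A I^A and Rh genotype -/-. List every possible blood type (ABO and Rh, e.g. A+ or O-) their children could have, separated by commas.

A+, AB+

Gametes from I^A I^B × I^A I^A give offspring ABO genotypes I^A I^A, I^A I^B, i.e. phenotypes A, AB.
Rh cross +/+ × -/- → phenotypes Rh+.
Combining independently: A+, AB+.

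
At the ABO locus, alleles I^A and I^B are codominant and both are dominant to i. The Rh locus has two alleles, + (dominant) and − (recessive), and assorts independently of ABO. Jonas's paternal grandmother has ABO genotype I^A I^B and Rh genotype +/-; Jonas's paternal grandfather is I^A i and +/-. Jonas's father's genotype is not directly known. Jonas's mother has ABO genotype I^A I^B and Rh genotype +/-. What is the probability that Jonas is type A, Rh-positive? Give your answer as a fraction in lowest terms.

Jonas's father's ABO genotype from I^A I^B × I^A i: 1/4 I^A I^A, 1/4 I^A I^B, 1/4 I^A i, 1/4 I^B i.
Crossing each possibility with the mother I^A I^B and summing P(type A): 1/4·1/2 + 1/4·1/4 + 1/4·1/2 + 1/4·1/4 = 3/8.
Similarly for Rh via the father's Rh distribution: P(Rh+) = 3/4.
Independent loci: 3/8 × 3/4 = 9/32.

9/32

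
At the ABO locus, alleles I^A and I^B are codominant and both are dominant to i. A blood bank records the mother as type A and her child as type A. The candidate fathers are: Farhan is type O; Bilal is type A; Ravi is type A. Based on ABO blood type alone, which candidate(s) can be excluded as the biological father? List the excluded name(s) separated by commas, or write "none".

A candidate is excluded only if no genotype consistent with his phenotype could produce a type A child with a type A mother.
Every candidate has at least one consistent genotype combination, so none can be excluded.

none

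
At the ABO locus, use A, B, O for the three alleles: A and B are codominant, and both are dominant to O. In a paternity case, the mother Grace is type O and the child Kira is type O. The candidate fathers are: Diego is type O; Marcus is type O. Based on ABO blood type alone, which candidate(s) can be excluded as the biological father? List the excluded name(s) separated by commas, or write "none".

none

A candidate is excluded only if no genotype consistent with his phenotype could produce a type O child with a type O mother.
Every candidate has at least one consistent genotype combination, so none can be excluded.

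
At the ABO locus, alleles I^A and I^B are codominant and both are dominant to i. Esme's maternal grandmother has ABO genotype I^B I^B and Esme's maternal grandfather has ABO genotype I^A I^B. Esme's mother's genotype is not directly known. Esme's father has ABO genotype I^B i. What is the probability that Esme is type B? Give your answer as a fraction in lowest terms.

3/4

Esme's mother's ABO genotype from I^B I^B × I^A I^B: 1/2 I^A I^B, 1/2 I^B I^B.
Crossing each possibility with the father I^B i and summing P(type B): 1/2·1/2 + 1/2·1 = 3/4.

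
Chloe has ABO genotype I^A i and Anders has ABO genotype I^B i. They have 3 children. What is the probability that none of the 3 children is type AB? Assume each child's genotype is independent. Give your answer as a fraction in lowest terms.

27/64

ABO cross I^A i × I^B i → 1/4 O, 1/4 A, 1/4 B, 1/4 AB.
So P(type AB) = 1/4 per child.
P(not type AB) = 3/4 for one child; (3/4)^3 = 27/64.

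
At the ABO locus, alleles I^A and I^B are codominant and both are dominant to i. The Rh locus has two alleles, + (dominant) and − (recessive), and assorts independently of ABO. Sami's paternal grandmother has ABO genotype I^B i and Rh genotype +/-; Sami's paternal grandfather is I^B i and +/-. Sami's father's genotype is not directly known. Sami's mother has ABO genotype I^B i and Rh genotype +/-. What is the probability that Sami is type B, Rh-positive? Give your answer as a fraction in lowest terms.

9/16

Sami's father's ABO genotype from I^B i × I^B i: 1/4 I^B I^B, 1/2 I^B i, 1/4 i i.
Crossing each possibility with the mother I^B i and summing P(type B): 1/4·1 + 1/2·3/4 + 1/4·1/2 = 3/4.
Similarly for Rh via the father's Rh distribution: P(Rh+) = 3/4.
Independent loci: 3/4 × 3/4 = 9/16.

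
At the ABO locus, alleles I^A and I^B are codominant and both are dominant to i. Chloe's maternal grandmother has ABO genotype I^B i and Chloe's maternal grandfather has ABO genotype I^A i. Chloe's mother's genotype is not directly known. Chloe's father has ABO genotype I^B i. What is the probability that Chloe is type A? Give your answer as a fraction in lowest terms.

Chloe's mother's ABO genotype from I^B i × I^A i: 1/4 I^A I^B, 1/4 I^A i, 1/4 I^B i, 1/4 i i.
Crossing each possibility with the father I^B i and summing P(type A): 1/4·1/4 + 1/4·1/4 + 1/4·0 + 1/4·0 = 1/8.

1/8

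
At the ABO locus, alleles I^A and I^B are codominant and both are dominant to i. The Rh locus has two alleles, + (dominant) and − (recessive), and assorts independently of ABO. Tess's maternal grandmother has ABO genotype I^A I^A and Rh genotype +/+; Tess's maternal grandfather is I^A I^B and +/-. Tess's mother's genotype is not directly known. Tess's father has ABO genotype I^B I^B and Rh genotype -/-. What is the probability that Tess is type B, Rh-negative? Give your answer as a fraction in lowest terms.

Tess's mother's ABO genotype from I^A I^A × I^A I^B: 1/2 I^A I^A, 1/2 I^A I^B.
Crossing each possibility with the father I^B I^B and summing P(type B): 1/2·0 + 1/2·1/2 = 1/4.
Similarly for Rh via the mother's Rh distribution: P(Rh-) = 1/4.
Independent loci: 1/4 × 1/4 = 1/16.

1/16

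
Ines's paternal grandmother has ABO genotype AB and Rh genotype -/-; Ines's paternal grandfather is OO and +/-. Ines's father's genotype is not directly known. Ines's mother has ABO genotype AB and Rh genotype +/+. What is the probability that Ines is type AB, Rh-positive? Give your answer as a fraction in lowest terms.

1/4

Ines's father's ABO genotype from AB × OO: 1/2 AO, 1/2 BO.
Crossing each possibility with the mother AB and summing P(type AB): 1/2·1/4 + 1/2·1/4 = 1/4.
Similarly for Rh via the father's Rh distribution: P(Rh+) = 1.
Independent loci: 1/4 × 1 = 1/4.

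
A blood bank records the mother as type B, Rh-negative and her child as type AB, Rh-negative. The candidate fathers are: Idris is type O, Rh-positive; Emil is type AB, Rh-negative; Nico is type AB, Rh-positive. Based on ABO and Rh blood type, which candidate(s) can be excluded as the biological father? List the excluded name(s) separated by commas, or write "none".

A candidate is excluded only if no genotype consistent with his phenotype could produce a type AB, Rh-negative child with a type B, Rh-negative mother.
Idris (type O, Rh+): no genotype consistent with that phenotype can produce a type-AB Rh- child with a type-B mother.

Idris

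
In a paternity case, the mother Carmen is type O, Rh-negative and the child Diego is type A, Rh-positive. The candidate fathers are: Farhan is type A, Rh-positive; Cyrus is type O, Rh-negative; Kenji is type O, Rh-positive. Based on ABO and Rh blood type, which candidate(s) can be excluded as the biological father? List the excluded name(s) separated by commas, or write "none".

Cyrus, Kenji

A candidate is excluded only if no genotype consistent with his phenotype could produce a type A, Rh-positive child with a type O, Rh-negative mother.
Cyrus (type O, Rh-): no genotype consistent with that phenotype can produce a type-A Rh+ child with a type-O mother.
Kenji (type O, Rh+): no genotype consistent with that phenotype can produce a type-A Rh+ child with a type-O mother.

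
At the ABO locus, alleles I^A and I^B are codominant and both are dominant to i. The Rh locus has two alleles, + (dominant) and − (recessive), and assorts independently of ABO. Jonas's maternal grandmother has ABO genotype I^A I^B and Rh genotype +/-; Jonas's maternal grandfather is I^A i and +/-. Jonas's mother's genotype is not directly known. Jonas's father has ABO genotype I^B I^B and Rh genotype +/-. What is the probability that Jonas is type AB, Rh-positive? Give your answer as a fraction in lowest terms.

3/8

Jonas's mother's ABO genotype from I^A I^B × I^A i: 1/4 I^A I^A, 1/4 I^A I^B, 1/4 I^A i, 1/4 I^B i.
Crossing each possibility with the father I^B I^B and summing P(type AB): 1/4·1 + 1/4·1/2 + 1/4·1/2 + 1/4·0 = 1/2.
Similarly for Rh via the mother's Rh distribution: P(Rh+) = 3/4.
Independent loci: 1/2 × 3/4 = 3/8.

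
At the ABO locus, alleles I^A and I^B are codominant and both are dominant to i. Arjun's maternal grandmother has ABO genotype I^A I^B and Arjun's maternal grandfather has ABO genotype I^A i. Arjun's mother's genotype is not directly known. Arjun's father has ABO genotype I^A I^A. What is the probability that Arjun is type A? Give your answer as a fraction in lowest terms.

Arjun's mother's ABO genotype from I^A I^B × I^A i: 1/4 I^A I^A, 1/4 I^A I^B, 1/4 I^A i, 1/4 I^B i.
Crossing each possibility with the father I^A I^A and summing P(type A): 1/4·1 + 1/4·1/2 + 1/4·1 + 1/4·1/2 = 3/4.

3/4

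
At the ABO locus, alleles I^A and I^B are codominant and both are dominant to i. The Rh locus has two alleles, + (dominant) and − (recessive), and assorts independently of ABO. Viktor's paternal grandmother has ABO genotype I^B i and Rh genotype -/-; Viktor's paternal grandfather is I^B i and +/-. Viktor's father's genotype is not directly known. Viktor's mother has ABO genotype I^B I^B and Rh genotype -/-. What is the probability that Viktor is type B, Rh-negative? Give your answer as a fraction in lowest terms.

Viktor's father's ABO genotype from I^B i × I^B i: 1/4 I^B I^B, 1/2 I^B i, 1/4 i i.
Crossing each possibility with the mother I^B I^B and summing P(type B): 1/4·1 + 1/2·1 + 1/4·1 = 1.
Similarly for Rh via the father's Rh distribution: P(Rh-) = 3/4.
Independent loci: 1 × 3/4 = 3/4.

3/4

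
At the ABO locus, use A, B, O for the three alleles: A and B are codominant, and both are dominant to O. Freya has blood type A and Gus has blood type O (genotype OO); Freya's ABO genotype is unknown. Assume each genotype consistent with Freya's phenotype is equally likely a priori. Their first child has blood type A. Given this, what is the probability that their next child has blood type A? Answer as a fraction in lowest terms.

Possible genotypes: Freya ∈ {AA, AO}; Gus ∈ {OO}.
Weight each parental genotype pair by prior × P(type-A child):
  AA × OO: posterior weight 2/3; P(next child type A) = 1.
  AO × OO: posterior weight 1/3; P(next child type A) = 1/2.
Weighted sum = 5/6.

5/6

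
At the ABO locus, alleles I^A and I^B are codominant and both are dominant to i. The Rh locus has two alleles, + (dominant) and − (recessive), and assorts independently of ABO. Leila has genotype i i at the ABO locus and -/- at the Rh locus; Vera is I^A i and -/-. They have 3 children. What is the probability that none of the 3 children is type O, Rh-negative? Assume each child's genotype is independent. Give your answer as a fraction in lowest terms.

1/8

ABO cross i i × I^A i → 1/2 O, 1/2 A.
Rh cross -/- × -/- → 1 Rh-; so P(type O, Rh-negative) = 1/2 × 1 = 1/2 per child.
P(not type O, Rh-negative) = 1/2 for one child; (1/2)^3 = 1/8.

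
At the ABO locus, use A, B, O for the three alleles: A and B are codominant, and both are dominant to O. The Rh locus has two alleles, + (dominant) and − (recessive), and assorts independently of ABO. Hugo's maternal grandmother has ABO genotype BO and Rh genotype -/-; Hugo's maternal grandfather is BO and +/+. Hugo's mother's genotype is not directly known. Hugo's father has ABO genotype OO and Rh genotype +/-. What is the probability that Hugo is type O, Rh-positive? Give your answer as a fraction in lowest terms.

3/8

Hugo's mother's ABO genotype from BO × BO: 1/4 BB, 1/2 BO, 1/4 OO.
Crossing each possibility with the father OO and summing P(type O): 1/4·0 + 1/2·1/2 + 1/4·1 = 1/2.
Similarly for Rh via the mother's Rh distribution: P(Rh+) = 3/4.
Independent loci: 1/2 × 3/4 = 3/8.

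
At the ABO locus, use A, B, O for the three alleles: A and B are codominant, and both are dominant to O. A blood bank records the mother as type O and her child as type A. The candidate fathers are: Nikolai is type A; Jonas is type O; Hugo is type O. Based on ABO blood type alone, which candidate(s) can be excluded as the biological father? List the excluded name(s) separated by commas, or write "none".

Jonas, Hugo

A candidate is excluded only if no genotype consistent with his phenotype could produce a type A child with a type O mother.
Jonas (type O): no genotype consistent with that phenotype can produce a type-A child with a type-O mother.
Hugo (type O): no genotype consistent with that phenotype can produce a type-A child with a type-O mother.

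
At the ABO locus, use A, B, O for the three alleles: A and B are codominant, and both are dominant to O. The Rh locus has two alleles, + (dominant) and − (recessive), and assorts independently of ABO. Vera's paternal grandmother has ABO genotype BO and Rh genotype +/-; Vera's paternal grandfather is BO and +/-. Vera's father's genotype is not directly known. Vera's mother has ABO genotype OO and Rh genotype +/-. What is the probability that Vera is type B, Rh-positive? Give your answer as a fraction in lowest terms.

3/8

Vera's father's ABO genotype from BO × BO: 1/4 BB, 1/2 BO, 1/4 OO.
Crossing each possibility with the mother OO and summing P(type B): 1/4·1 + 1/2·1/2 + 1/4·0 = 1/2.
Similarly for Rh via the father's Rh distribution: P(Rh+) = 3/4.
Independent loci: 1/2 × 3/4 = 3/8.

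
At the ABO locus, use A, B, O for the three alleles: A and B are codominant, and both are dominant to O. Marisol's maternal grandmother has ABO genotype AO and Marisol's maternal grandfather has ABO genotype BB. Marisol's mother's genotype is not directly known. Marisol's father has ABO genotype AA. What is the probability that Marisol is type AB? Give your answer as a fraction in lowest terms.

Marisol's mother's ABO genotype from AO × BB: 1/2 AB, 1/2 BO.
Crossing each possibility with the father AA and summing P(type AB): 1/2·1/2 + 1/2·1/2 = 1/2.

1/2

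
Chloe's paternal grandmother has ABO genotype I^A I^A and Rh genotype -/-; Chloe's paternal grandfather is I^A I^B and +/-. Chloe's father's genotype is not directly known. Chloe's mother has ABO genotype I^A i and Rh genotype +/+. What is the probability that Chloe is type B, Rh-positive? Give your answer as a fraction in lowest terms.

Chloe's father's ABO genotype from I^A I^A × I^A I^B: 1/2 I^A I^A, 1/2 I^A I^B.
Crossing each possibility with the mother I^A i and summing P(type B): 1/2·0 + 1/2·1/4 = 1/8.
Similarly for Rh via the father's Rh distribution: P(Rh+) = 1.
Independent loci: 1/8 × 1 = 1/8.

1/8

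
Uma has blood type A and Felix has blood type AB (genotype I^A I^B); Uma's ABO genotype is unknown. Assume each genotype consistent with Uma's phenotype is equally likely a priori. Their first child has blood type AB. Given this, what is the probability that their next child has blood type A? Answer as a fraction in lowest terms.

Possible genotypes: Uma ∈ {I^A I^A, I^A i}; Felix ∈ {I^A I^B}.
Weight each parental genotype pair by prior × P(type-AB child):
  I^A I^A × I^A I^B: posterior weight 2/3; P(next child type A) = 1/2.
  I^A i × I^A I^B: posterior weight 1/3; P(next child type A) = 1/2.
Weighted sum = 1/2.

1/2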